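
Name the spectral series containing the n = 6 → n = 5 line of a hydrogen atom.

Pfund

The series is set by the lower level: n_f = 5 is the Pfund series.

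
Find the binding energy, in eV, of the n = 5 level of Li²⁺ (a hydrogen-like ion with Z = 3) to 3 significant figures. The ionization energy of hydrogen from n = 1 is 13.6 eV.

E_n = −13.6 Z²/n² = −122.4/n² eV for Z = 3.
E_5 = −122.4/25 = −4.90 eV, so ionization (to E = 0) requires 4.90 eV.

4.90 eV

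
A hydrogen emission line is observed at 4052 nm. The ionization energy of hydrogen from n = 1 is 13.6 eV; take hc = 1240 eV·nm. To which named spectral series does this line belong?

ΔE = 1240/4052 = 0.3060 eV.
This matches 13.6 × (1/4² − 1/5²), so n_f = 4: the Brackett series.

Brackett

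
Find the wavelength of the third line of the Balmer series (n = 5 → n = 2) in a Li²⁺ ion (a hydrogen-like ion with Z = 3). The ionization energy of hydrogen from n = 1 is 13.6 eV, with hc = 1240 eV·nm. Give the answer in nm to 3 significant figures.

The Balmer series terminates on n_f = 2; the third line has n_i = 2+3 = 5.
ΔE = 122.4 × (1/2² − 1/5²) = 25.70 eV.
λ = 1240 / 25.70 = 48.2 nm.

48.2 nm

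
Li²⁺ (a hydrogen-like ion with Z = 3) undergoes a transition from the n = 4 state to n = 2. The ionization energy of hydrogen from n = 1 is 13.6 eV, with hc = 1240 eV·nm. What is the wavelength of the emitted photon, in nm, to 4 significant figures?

54.03 nm

For Z = 3 the level energies scale as Z², so the effective Rydberg energy is 13.6 × 9 = 122.4 eV.
ΔE = 122.4 × (1/2² − 1/4²) = 122.4 × 0.1875 = 22.95 eV.
λ = hc/ΔE = 1240 / 22.95 = 54.03 nm.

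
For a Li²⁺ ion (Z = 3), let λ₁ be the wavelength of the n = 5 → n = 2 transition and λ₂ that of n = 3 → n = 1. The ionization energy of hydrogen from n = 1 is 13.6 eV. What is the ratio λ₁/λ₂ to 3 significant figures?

4.23

λ ∝ 1/ΔE ∝ 1/(1/n_f² − 1/n_i²), and the Z² and hc factors cancel in the ratio.
λ₁/λ₂ = (1/1² − 1/3²)/(1/2² − 1/5²) = 0.8889/0.2100 = 4.23.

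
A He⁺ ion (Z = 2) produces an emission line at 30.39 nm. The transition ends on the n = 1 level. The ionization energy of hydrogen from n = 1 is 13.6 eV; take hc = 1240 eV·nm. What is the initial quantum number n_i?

The photon energy is ΔE = hc/λ = 1240 / 30.39 = 40.80 eV.
With Z = 2, ΔE = 54.40 × (1/n_f² − 1/n_i²), so 1/n_f² − 1/n_i² = 0.7501.
With n_f = 1: 1/n_i² = 1/1 − 0.7501 = 0.2499, so n_i ≈ 2.00.

n_i = 2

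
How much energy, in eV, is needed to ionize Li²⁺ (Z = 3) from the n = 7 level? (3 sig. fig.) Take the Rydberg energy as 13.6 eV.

2.50 eV

E_n = −13.6 Z²/n² = −122.4/n² eV for Z = 3.
E_7 = −122.4/49 = −2.50 eV, so ionization (to E = 0) requires 2.50 eV.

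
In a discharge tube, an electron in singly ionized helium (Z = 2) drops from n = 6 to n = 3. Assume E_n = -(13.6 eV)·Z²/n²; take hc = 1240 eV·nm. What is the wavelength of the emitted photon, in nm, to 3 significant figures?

274 nm

For Z = 2 the level energies scale as Z², so the effective Rydberg energy is 13.6 × 4 = 54.40 eV.
ΔE = 54.40 × (1/3² − 1/6²) = 54.40 × 0.08333 = 4.533 eV.
λ = hc/ΔE = 1240 / 4.533 = 274 nm.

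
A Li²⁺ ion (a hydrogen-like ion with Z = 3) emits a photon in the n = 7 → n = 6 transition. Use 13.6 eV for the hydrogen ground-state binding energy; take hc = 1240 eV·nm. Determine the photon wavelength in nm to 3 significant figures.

For Z = 3 the level energies scale as Z², so the effective Rydberg energy is 13.6 × 9 = 122.4 eV.
ΔE = 122.4 × (1/6² − 1/7²) = 122.4 × 0.007370 = 0.9020 eV.
λ = hc/ΔE = 1240 / 0.9020 = 1370 nm.

1370 nm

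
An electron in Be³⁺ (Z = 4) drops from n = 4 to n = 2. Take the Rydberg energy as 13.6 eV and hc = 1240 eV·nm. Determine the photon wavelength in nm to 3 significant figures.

For Z = 4 the level energies scale as Z², so the effective Rydberg energy is 13.6 × 16 = 217.6 eV.
ΔE = 217.6 × (1/2² − 1/4²) = 217.6 × 0.1875 = 40.80 eV.
λ = hc/ΔE = 1240 / 40.80 = 30.4 nm.

30.4 nm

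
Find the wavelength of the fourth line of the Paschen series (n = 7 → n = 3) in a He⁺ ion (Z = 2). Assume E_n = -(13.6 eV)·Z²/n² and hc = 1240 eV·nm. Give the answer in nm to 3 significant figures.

The Paschen series terminates on n_f = 3; the fourth line has n_i = 3+4 = 7.
ΔE = 54.40 × (1/3² − 1/7²) = 4.934 eV.
λ = 1240 / 4.934 = 251 nm.

251 nm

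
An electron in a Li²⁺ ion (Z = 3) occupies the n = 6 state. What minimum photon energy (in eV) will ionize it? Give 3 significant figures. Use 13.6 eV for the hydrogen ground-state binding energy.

3.40 eV

E_n = −13.6 Z²/n² = −122.4/n² eV for Z = 3.
E_6 = −122.4/36 = −3.40 eV, so ionization (to E = 0) requires 3.40 eV.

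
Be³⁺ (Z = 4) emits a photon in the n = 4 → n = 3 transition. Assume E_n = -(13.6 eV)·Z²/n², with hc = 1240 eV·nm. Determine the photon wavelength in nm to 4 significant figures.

For Z = 4 the level energies scale as Z², so the effective Rydberg energy is 13.6 × 16 = 217.6 eV.
ΔE = 217.6 × (1/3² − 1/4²) = 217.6 × 0.04861 = 10.58 eV.
λ = hc/ΔE = 1240 / 10.58 = 117.2 nm.

117.2 nm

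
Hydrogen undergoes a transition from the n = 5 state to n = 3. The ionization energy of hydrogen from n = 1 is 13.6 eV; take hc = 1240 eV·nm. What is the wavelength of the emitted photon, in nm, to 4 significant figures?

ΔE = 13.60 × (1/3² − 1/5²) = 13.60 × 0.07111 = 0.9671 eV.
λ = hc/ΔE = 1240 / 0.9671 = 1282 nm.

1282 nm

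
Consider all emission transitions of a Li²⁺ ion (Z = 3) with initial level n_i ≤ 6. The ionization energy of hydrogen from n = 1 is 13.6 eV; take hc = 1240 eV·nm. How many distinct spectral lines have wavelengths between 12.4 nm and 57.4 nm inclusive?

4

Enumerate all n_i → n_f pairs with 1 ≤ n_f < n_i ≤ 6 and compute λ = 1240 / [13.6·9·(1/n_f² − 1/n_i²)].
Lines falling in [12.4, 57.4] nm: 2→1 (13.51 nm), 6→2 (45.59 nm), 5→2 (48.24 nm), 4→2 (54.03 nm).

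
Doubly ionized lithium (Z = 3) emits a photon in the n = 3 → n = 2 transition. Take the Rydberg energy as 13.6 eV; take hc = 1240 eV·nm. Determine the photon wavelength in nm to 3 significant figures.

For Z = 3 the level energies scale as Z², so the effective Rydberg energy is 13.6 × 9 = 122.4 eV.
ΔE = 122.4 × (1/2² − 1/3²) = 122.4 × 0.1389 = 17.00 eV.
λ = hc/ΔE = 1240 / 17.00 = 72.9 nm.

72.9 nm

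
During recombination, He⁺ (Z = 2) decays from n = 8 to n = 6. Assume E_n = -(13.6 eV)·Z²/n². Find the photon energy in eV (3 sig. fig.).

0.661 eV

The Bohr energies scale as Z², so for Z = 2: E_n = −54.40/n² eV.
E_8 = −54.40/64 = −0.8500 eV and E_6 = −54.40/36 = −1.511 eV.
The photon energy is |E_8 − E_6| = 0.661 eV.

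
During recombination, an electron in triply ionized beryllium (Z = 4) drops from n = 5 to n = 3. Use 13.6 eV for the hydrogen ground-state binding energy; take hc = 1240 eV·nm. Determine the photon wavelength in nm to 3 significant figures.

80.1 nm

For Z = 4 the level energies scale as Z², so the effective Rydberg energy is 13.6 × 16 = 217.6 eV.
ΔE = 217.6 × (1/3² − 1/5²) = 217.6 × 0.07111 = 15.47 eV.
λ = hc/ΔE = 1240 / 15.47 = 80.1 nm.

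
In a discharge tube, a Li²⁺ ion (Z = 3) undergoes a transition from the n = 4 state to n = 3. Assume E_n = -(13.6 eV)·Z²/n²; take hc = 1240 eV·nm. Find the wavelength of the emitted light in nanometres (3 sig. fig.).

208 nm

For Z = 3 the level energies scale as Z², so the effective Rydberg energy is 13.6 × 9 = 122.4 eV.
ΔE = 122.4 × (1/3² − 1/4²) = 122.4 × 0.04861 = 5.950 eV.
λ = hc/ΔE = 1240 / 5.950 = 208 nm.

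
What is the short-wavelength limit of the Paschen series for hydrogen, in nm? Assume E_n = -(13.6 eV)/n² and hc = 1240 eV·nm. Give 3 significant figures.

821 nm

The Paschen series has lower level n_f = 3; the series limit corresponds to n_i → ∞.
ΔE_max = 13.6 × 1 / 3² = 1.511 eV.
λ_min = 1240 / 1.511 = 821 nm.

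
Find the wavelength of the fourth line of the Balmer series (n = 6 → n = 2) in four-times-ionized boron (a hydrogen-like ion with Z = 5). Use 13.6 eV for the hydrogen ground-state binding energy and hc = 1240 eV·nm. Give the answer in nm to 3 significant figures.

The Balmer series terminates on n_f = 2; the fourth line has n_i = 2+4 = 6.
ΔE = 340.0 × (1/2² − 1/6²) = 75.56 eV.
λ = 1240 / 75.56 = 16.4 nm.

16.4 nm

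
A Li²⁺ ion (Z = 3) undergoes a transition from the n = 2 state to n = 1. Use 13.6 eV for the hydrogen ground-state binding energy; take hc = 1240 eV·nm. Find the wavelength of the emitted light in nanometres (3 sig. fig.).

13.5 nm

For Z = 3 the level energies scale as Z², so the effective Rydberg energy is 13.6 × 9 = 122.4 eV.
ΔE = 122.4 × (1/1² − 1/2²) = 122.4 × 0.7500 = 91.80 eV.
λ = hc/ΔE = 1240 / 91.80 = 13.5 nm.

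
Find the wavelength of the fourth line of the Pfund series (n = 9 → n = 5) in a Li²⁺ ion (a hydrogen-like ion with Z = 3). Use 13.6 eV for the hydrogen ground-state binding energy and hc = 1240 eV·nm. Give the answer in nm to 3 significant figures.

366 nm

The Pfund series terminates on n_f = 5; the fourth line has n_i = 5+4 = 9.
ΔE = 122.4 × (1/5² − 1/9²) = 3.385 eV.
λ = 1240 / 3.385 = 366 nm.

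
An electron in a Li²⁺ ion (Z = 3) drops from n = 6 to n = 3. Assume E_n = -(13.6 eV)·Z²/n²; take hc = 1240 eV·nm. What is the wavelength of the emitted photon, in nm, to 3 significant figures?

For Z = 3 the level energies scale as Z², so the effective Rydberg energy is 13.6 × 9 = 122.4 eV.
ΔE = 122.4 × (1/3² − 1/6²) = 122.4 × 0.08333 = 10.20 eV.
λ = hc/ΔE = 1240 / 10.20 = 122 nm.

122 nm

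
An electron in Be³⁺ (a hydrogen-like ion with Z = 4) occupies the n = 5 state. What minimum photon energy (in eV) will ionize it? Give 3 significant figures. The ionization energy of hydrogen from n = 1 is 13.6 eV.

E_n = −13.6 Z²/n² = −217.6/n² eV for Z = 4.
E_5 = −217.6/25 = −8.70 eV, so ionization (to E = 0) requires 8.70 eV.

8.70 eV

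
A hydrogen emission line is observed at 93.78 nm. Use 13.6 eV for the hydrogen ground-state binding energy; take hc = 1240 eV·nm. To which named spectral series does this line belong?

Lyman

ΔE = 1240/93.78 = 13.22 eV.
This matches 13.6 × (1/1² − 1/6²), so n_f = 1: the Lyman series.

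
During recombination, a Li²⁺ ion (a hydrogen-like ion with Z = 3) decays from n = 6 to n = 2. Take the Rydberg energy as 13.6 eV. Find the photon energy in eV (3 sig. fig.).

27.2 eV

The Bohr energies scale as Z², so for Z = 3: E_n = −122.4/n² eV.
E_6 = −122.4/36 = −3.400 eV and E_2 = −122.4/4 = −30.60 eV.
The photon energy is |E_6 − E_2| = 27.2 eV.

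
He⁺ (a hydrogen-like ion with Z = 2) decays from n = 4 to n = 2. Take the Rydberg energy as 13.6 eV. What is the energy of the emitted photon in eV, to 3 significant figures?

10.2 eV

The Bohr energies scale as Z², so for Z = 2: E_n = −54.40/n² eV.
E_4 = −54.40/16 = −3.400 eV and E_2 = −54.40/4 = −13.60 eV.
The photon energy is |E_4 − E_2| = 10.2 eV.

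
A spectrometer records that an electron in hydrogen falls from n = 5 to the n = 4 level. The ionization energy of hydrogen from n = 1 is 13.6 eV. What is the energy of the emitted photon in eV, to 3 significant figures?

0.306 eV

E_5 = −13.60/25 = −0.5440 eV and E_4 = −13.60/16 = −0.8500 eV.
The photon energy is |E_5 − E_4| = 0.306 eV.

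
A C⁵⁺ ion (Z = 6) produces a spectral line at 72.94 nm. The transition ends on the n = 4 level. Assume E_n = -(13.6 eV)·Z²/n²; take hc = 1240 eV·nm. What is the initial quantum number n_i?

n_i = 6

The photon energy is ΔE = hc/λ = 1240 / 72.94 = 17.00 eV.
With Z = 6, ΔE = 489.6 × (1/n_f² − 1/n_i²), so 1/n_f² − 1/n_i² = 0.03472.
With n_f = 4: 1/n_i² = 1/16 − 0.03472 = 0.02778, so n_i ≈ 6.00.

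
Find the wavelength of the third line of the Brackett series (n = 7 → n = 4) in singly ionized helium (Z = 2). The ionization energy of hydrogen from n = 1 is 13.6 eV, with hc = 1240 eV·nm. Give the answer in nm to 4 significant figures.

The Brackett series terminates on n_f = 4; the third line has n_i = 4+3 = 7.
ΔE = 54.40 × (1/4² − 1/7²) = 2.290 eV.
λ = 1240 / 2.290 = 541.5 nm.

541.5 nm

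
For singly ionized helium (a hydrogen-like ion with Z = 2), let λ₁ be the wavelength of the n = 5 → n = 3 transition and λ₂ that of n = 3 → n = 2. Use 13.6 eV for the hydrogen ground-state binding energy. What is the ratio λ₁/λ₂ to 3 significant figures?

λ ∝ 1/ΔE ∝ 1/(1/n_f² − 1/n_i²), and the Z² and hc factors cancel in the ratio.
λ₁/λ₂ = (1/2² − 1/3²)/(1/3² − 1/5²) = 0.1389/0.07111 = 1.95.

1.95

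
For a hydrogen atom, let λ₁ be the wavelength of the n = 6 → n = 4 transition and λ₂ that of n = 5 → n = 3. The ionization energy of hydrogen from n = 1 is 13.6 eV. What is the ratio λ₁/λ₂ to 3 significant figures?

λ ∝ 1/ΔE ∝ 1/(1/n_f² − 1/n_i²), and the Z² and hc factors cancel in the ratio.
λ₁/λ₂ = (1/3² − 1/5²)/(1/4² − 1/6²) = 0.07111/0.03472 = 2.05.

2.05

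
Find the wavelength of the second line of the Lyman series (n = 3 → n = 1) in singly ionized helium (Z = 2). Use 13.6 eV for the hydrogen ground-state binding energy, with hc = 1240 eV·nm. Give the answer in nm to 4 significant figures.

25.64 nm

The Lyman series terminates on n_f = 1; the second line has n_i = 1+2 = 3.
ΔE = 54.40 × (1/1² − 1/3²) = 48.36 eV.
λ = 1240 / 48.36 = 25.64 nm.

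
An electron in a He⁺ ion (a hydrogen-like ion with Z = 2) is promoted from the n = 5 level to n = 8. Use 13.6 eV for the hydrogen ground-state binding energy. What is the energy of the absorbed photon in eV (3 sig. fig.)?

The Bohr energies scale as Z², so for Z = 2: E_n = −54.40/n² eV.
E_8 = −54.40/64 = −0.8500 eV and E_5 = −54.40/25 = −2.176 eV.
The photon energy is |E_8 − E_5| = 1.33 eV.

1.33 eV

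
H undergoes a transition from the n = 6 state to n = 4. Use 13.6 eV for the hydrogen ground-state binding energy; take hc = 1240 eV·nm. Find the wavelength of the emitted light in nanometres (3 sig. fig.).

2630 nm

ΔE = 13.60 × (1/4² − 1/6²) = 13.60 × 0.03472 = 0.4722 eV.
λ = hc/ΔE = 1240 / 0.4722 = 2630 nm.
This line belongs to the Brackett series.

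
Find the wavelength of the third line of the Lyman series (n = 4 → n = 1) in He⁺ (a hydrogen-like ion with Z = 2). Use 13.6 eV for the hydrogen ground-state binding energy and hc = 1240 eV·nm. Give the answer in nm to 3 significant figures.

24.3 nm

The Lyman series terminates on n_f = 1; the third line has n_i = 1+3 = 4.
ΔE = 54.40 × (1/1² − 1/4²) = 51.00 eV.
λ = 1240 / 51.00 = 24.3 nm.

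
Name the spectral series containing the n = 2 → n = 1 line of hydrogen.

Lyman

The series is set by the lower level: n_f = 1 is the Lyman series.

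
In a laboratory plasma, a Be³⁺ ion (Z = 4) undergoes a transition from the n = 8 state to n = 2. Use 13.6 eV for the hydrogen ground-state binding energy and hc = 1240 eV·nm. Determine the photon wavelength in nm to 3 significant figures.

For Z = 4 the level energies scale as Z², so the effective Rydberg energy is 13.6 × 16 = 217.6 eV.
ΔE = 217.6 × (1/2² − 1/8²) = 217.6 × 0.2344 = 51.00 eV.
λ = hc/ΔE = 1240 / 51.00 = 24.3 nm.

24.3 nm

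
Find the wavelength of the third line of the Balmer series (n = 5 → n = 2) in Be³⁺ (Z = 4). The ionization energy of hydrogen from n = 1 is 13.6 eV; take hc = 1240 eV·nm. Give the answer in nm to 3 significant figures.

The Balmer series terminates on n_f = 2; the third line has n_i = 2+3 = 5.
ΔE = 217.6 × (1/2² − 1/5²) = 45.70 eV.
λ = 1240 / 45.70 = 27.1 nm.

27.1 nm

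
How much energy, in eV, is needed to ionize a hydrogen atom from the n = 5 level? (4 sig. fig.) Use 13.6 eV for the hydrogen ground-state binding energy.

E_5 = −13.60/25 = −0.5440 eV, so ionization (to E = 0) requires 0.5440 eV.

0.5440 eV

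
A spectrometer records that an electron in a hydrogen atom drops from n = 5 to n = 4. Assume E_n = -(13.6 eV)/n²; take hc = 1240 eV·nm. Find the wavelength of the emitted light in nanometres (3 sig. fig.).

ΔE = 13.60 × (1/4² − 1/5²) = 13.60 × 0.02250 = 0.3060 eV.
λ = hc/ΔE = 1240 / 0.3060 = 4050 nm.
This line belongs to the Brackett series.

4050 nm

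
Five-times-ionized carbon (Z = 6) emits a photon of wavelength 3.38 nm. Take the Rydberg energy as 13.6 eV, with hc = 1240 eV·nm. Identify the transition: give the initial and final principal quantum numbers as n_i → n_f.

n_i = 2, n_f = 1

The photon energy is ΔE = hc/λ = 1240 / 3.38 = 366.9 eV.
With Z = 6, ΔE = 489.6 × (1/n_f² − 1/n_i²), so 1/n_f² − 1/n_i² = 0.7493.
Trying n_f = 1 gives 1/n_i² = 0.2507, i.e. n_i ≈ 2; this pair matches.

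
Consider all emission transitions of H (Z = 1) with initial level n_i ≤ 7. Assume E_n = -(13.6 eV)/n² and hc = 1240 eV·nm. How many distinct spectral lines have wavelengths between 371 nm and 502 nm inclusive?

Enumerate all n_i → n_f pairs with 1 ≤ n_f < n_i ≤ 7 and compute λ = 1240 / [13.6·1·(1/n_f² − 1/n_i²)].
Lines falling in [371, 502] nm: 7→2 (397.1 nm), 6→2 (410.3 nm), 5→2 (434.2 nm), 4→2 (486.3 nm).

4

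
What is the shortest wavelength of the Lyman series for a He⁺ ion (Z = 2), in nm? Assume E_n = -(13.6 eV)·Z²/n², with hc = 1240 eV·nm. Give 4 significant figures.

22.79 nm

The Lyman series has lower level n_f = 1; the series limit corresponds to n_i → ∞.
ΔE_max = 13.6 × 4 / 1² = 54.40 eV.
λ_min = 1240 / 54.40 = 22.79 nm.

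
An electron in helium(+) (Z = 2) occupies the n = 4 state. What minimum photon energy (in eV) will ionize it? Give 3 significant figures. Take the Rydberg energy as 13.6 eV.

E_n = −13.6 Z²/n² = −54.40/n² eV for Z = 2.
E_4 = −54.40/16 = −3.40 eV, so ionization (to E = 0) requires 3.40 eV.

3.40 eV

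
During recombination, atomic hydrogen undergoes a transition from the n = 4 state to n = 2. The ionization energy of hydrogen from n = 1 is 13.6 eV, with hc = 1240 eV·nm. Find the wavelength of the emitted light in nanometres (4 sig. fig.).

486.3 nm

ΔE = 13.60 × (1/2² − 1/4²) = 13.60 × 0.1875 = 2.550 eV.
λ = hc/ΔE = 1240 / 2.550 = 486.3 nm.
This line belongs to the Balmer series.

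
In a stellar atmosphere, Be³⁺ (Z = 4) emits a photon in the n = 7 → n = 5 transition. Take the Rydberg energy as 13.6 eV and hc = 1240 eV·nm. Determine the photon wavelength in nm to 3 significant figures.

For Z = 4 the level energies scale as Z², so the effective Rydberg energy is 13.6 × 16 = 217.6 eV.
ΔE = 217.6 × (1/5² − 1/7²) = 217.6 × 0.01959 = 4.263 eV.
λ = hc/ΔE = 1240 / 4.263 = 291 nm.

291 nm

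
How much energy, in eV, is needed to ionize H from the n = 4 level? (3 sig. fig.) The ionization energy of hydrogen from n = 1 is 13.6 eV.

E_4 = −13.60/16 = −0.850 eV, so ionization (to E = 0) requires 0.850 eV.

0.850 eV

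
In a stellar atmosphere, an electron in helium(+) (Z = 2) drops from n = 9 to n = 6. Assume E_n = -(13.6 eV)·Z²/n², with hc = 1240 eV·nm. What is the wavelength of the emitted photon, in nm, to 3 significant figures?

1480 nm

For Z = 2 the level energies scale as Z², so the effective Rydberg energy is 13.6 × 4 = 54.40 eV.
ΔE = 54.40 × (1/6² − 1/9²) = 54.40 × 0.01543 = 0.8395 eV.
λ = hc/ΔE = 1240 / 0.8395 = 1480 nm.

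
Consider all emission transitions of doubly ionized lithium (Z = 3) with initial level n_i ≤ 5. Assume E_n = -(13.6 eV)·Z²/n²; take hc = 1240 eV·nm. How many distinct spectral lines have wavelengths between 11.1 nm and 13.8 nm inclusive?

2

Enumerate all n_i → n_f pairs with 1 ≤ n_f < n_i ≤ 5 and compute λ = 1240 / [13.6·9·(1/n_f² − 1/n_i²)].
Lines falling in [11.1, 13.8] nm: 3→1 (11.40 nm), 2→1 (13.51 nm).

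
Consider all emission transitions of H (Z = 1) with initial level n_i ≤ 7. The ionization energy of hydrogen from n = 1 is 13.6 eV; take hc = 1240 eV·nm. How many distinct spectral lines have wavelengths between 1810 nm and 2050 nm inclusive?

Enumerate all n_i → n_f pairs with 1 ≤ n_f < n_i ≤ 7 and compute λ = 1240 / [13.6·1·(1/n_f² − 1/n_i²)].
Lines falling in [1810, 2050] nm: 4→3 (1876 nm).

1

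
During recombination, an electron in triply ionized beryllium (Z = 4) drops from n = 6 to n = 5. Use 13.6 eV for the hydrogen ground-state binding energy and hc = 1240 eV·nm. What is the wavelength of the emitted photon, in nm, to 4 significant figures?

466.2 nm

For Z = 4 the level energies scale as Z², so the effective Rydberg energy is 13.6 × 16 = 217.6 eV.
ΔE = 217.6 × (1/5² − 1/6²) = 217.6 × 0.01222 = 2.660 eV.
λ = hc/ΔE = 1240 / 2.660 = 466.2 nm.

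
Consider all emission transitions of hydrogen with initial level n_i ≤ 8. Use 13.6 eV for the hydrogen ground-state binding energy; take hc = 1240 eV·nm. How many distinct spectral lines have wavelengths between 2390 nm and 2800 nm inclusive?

Enumerate all n_i → n_f pairs with 1 ≤ n_f < n_i ≤ 8 and compute λ = 1240 / [13.6·1·(1/n_f² − 1/n_i²)].
Lines falling in [2390, 2800] nm: 6→4 (2626 nm).

1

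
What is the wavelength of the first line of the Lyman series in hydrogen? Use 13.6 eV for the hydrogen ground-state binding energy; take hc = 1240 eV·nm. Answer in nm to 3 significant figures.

The Lyman series terminates on n_f = 1; the first line has n_i = 1+1 = 2.
ΔE = 13.60 × (1/1² − 1/2²) = 10.20 eV.
λ = 1240 / 10.20 = 122 nm.

122 nm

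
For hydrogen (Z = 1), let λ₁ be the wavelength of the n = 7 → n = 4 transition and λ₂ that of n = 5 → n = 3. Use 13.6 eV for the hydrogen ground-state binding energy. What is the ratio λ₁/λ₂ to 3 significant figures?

1.69

λ ∝ 1/ΔE ∝ 1/(1/n_f² − 1/n_i²), and the Z² and hc factors cancel in the ratio.
λ₁/λ₂ = (1/3² − 1/5²)/(1/4² − 1/7²) = 0.07111/0.04209 = 1.69.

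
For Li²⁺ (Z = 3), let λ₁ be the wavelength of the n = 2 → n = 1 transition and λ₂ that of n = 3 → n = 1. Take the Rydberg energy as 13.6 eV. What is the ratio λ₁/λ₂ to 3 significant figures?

1.19

λ ∝ 1/ΔE ∝ 1/(1/n_f² − 1/n_i²), and the Z² and hc factors cancel in the ratio.
λ₁/λ₂ = (1/1² − 1/3²)/(1/1² − 1/2²) = 0.8889/0.7500 = 1.19.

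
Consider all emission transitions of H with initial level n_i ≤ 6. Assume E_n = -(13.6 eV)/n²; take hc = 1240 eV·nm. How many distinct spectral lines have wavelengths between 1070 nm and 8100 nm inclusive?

Enumerate all n_i → n_f pairs with 1 ≤ n_f < n_i ≤ 6 and compute λ = 1240 / [13.6·1·(1/n_f² − 1/n_i²)].
Lines falling in [1070, 8100] nm: 6→3 (1094 nm), 5→3 (1282 nm), 4→3 (1876 nm), 6→4 (2626 nm), 5→4 (4052 nm), 6→5 (7460 nm).

6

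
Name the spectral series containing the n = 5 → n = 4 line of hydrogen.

The series is set by the lower level: n_f = 4 is the Brackett series.

Brackett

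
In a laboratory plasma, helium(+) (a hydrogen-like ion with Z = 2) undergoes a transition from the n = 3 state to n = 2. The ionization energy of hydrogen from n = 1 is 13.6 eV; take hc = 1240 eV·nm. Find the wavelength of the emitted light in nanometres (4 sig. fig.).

For Z = 2 the level energies scale as Z², so the effective Rydberg energy is 13.6 × 4 = 54.40 eV.
ΔE = 54.40 × (1/2² − 1/3²) = 54.40 × 0.1389 = 7.556 eV.
λ = hc/ΔE = 1240 / 7.556 = 164.1 nm.

164.1 nm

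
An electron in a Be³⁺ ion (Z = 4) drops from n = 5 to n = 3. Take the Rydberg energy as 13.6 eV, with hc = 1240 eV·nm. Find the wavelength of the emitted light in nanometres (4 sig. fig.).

For Z = 4 the level energies scale as Z², so the effective Rydberg energy is 13.6 × 16 = 217.6 eV.
ΔE = 217.6 × (1/3² − 1/5²) = 217.6 × 0.07111 = 15.47 eV.
λ = hc/ΔE = 1240 / 15.47 = 80.14 nm.

80.14 nm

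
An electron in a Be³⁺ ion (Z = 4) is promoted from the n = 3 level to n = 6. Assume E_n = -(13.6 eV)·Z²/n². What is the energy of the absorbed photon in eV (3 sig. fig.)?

The Bohr energies scale as Z², so for Z = 4: E_n = −217.6/n² eV.
E_6 = −217.6/36 = −6.044 eV and E_3 = −217.6/9 = −24.18 eV.
The photon energy is |E_6 − E_3| = 18.1 eV.

18.1 eV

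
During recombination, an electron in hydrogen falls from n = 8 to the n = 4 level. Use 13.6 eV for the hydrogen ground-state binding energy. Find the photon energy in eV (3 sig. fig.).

E_8 = −13.60/64 = −0.2125 eV and E_4 = −13.60/16 = −0.8500 eV.
The photon energy is |E_8 − E_4| = 0.638 eV.

0.638 eV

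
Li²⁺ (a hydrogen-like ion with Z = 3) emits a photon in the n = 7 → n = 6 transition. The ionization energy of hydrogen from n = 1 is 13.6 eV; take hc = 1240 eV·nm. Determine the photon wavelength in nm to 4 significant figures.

1375 nm

For Z = 3 the level energies scale as Z², so the effective Rydberg energy is 13.6 × 9 = 122.4 eV.
ΔE = 122.4 × (1/6² − 1/7²) = 122.4 × 0.007370 = 0.9020 eV.
λ = hc/ΔE = 1240 / 0.9020 = 1375 nm.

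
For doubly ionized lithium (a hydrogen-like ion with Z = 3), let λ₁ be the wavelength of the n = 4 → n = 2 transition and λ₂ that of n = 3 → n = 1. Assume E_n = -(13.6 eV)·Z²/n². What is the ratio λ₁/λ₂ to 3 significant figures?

4.74

λ ∝ 1/ΔE ∝ 1/(1/n_f² − 1/n_i²), and the Z² and hc factors cancel in the ratio.
λ₁/λ₂ = (1/1² − 1/3²)/(1/2² − 1/4²) = 0.8889/0.1875 = 4.74.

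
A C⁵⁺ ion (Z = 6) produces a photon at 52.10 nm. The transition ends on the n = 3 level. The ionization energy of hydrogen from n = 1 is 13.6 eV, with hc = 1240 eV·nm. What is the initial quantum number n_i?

The photon energy is ΔE = hc/λ = 1240 / 52.10 = 23.80 eV.
With Z = 6, ΔE = 489.6 × (1/n_f² − 1/n_i²), so 1/n_f² − 1/n_i² = 0.04861.
With n_f = 3: 1/n_i² = 1/9 − 0.04861 = 0.06250, so n_i ≈ 4.00.

n_i = 4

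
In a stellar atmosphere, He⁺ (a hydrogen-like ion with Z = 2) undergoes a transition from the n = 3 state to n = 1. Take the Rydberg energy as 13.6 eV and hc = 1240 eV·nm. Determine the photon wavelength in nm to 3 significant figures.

For Z = 2 the level energies scale as Z², so the effective Rydberg energy is 13.6 × 4 = 54.40 eV.
ΔE = 54.40 × (1/1² − 1/3²) = 54.40 × 0.8889 = 48.36 eV.
λ = hc/ΔE = 1240 / 48.36 = 25.6 nm.

25.6 nm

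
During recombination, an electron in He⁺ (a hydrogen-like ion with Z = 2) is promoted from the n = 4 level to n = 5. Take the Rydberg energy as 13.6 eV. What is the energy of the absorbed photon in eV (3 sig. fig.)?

1.22 eV

The Bohr energies scale as Z², so for Z = 2: E_n = −54.40/n² eV.
E_5 = −54.40/25 = −2.176 eV and E_4 = −54.40/16 = −3.400 eV.
The photon energy is |E_5 − E_4| = 1.22 eV.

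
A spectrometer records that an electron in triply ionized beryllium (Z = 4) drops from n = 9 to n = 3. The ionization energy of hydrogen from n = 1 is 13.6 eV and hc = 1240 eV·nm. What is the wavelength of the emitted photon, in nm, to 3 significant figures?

57.7 nm

For Z = 4 the level energies scale as Z², so the effective Rydberg energy is 13.6 × 16 = 217.6 eV.
ΔE = 217.6 × (1/3² − 1/9²) = 217.6 × 0.09877 = 21.49 eV.
λ = hc/ΔE = 1240 / 21.49 = 57.7 nm.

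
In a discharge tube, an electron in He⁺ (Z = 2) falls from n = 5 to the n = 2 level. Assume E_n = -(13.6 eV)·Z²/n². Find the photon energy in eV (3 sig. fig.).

The Bohr energies scale as Z², so for Z = 2: E_n = −54.40/n² eV.
E_5 = −54.40/25 = −2.176 eV and E_2 = −54.40/4 = −13.60 eV.
The photon energy is |E_5 − E_2| = 11.4 eV.

11.4 eV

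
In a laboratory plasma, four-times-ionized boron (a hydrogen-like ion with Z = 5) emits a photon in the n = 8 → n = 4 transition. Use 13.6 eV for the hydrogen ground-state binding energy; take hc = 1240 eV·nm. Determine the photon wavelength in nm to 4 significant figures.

For Z = 5 the level energies scale as Z², so the effective Rydberg energy is 13.6 × 25 = 340.0 eV.
ΔE = 340.0 × (1/4² − 1/8²) = 340.0 × 0.04688 = 15.94 eV.
λ = hc/ΔE = 1240 / 15.94 = 77.80 nm.

77.80 nm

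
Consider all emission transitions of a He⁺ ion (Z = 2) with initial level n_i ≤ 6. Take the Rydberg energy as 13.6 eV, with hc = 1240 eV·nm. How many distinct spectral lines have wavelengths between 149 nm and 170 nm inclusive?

1

Enumerate all n_i → n_f pairs with 1 ≤ n_f < n_i ≤ 6 and compute λ = 1240 / [13.6·4·(1/n_f² − 1/n_i²)].
Lines falling in [149, 170] nm: 3→2 (164.1 nm).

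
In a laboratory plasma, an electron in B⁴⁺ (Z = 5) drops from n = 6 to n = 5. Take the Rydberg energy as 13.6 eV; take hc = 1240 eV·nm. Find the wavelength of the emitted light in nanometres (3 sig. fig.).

298 nm

For Z = 5 the level energies scale as Z², so the effective Rydberg energy is 13.6 × 25 = 340.0 eV.
ΔE = 340.0 × (1/5² − 1/6²) = 340.0 × 0.01222 = 4.156 eV.
λ = hc/ΔE = 1240 / 4.156 = 298 nm.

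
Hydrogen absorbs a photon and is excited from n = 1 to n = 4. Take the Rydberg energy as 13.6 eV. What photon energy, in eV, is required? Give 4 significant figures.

E_4 = −13.60/16 = −0.8500 eV and E_1 = −13.60/1 = −13.60 eV.
The photon energy is |E_4 − E_1| = 12.75 eV.

12.75 eV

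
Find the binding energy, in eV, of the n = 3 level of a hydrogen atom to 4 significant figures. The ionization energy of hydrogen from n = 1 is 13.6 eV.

1.511 eV

E_3 = −13.60/9 = −1.511 eV, so ionization (to E = 0) requires 1.511 eV.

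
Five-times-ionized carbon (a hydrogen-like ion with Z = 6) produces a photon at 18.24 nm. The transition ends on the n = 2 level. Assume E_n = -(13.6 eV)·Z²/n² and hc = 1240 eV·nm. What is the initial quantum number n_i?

n_i = 3

The photon energy is ΔE = hc/λ = 1240 / 18.24 = 67.98 eV.
With Z = 6, ΔE = 489.6 × (1/n_f² − 1/n_i²), so 1/n_f² − 1/n_i² = 0.1389.
With n_f = 2: 1/n_i² = 1/4 − 0.1389 = 0.1111, so n_i ≈ 3.00.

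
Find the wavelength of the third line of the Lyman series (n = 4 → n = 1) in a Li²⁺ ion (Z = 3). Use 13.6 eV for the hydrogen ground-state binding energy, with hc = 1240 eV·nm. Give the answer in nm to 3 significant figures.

The Lyman series terminates on n_f = 1; the third line has n_i = 1+3 = 4.
ΔE = 122.4 × (1/1² − 1/4²) = 114.8 eV.
λ = 1240 / 114.8 = 10.8 nm.

10.8 nm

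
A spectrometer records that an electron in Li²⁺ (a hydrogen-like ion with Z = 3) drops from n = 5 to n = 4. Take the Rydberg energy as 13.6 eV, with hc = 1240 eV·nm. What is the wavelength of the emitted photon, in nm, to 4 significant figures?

450.3 nm

For Z = 3 the level energies scale as Z², so the effective Rydberg energy is 13.6 × 9 = 122.4 eV.
ΔE = 122.4 × (1/4² − 1/5²) = 122.4 × 0.02250 = 2.754 eV.
λ = hc/ΔE = 1240 / 2.754 = 450.3 nm.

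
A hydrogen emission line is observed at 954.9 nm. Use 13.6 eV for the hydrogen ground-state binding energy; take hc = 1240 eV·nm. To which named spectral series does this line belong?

ΔE = 1240/954.9 = 1.299 eV.
This matches 13.6 × (1/3² − 1/8²), so n_f = 3: the Paschen series.

Paschen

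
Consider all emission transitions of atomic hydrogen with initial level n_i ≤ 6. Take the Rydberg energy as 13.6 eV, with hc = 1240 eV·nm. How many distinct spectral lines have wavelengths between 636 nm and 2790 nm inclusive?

Enumerate all n_i → n_f pairs with 1 ≤ n_f < n_i ≤ 6 and compute λ = 1240 / [13.6·1·(1/n_f² − 1/n_i²)].
Lines falling in [636, 2790] nm: 3→2 (656.5 nm), 6→3 (1094 nm), 5→3 (1282 nm), 4→3 (1876 nm), 6→4 (2626 nm).

5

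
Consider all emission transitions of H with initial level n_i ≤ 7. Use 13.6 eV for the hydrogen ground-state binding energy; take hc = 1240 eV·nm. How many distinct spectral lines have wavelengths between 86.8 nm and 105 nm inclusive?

Enumerate all n_i → n_f pairs with 1 ≤ n_f < n_i ≤ 7 and compute λ = 1240 / [13.6·1·(1/n_f² − 1/n_i²)].
Lines falling in [86.8, 105] nm: 7→1 (93.08 nm), 6→1 (93.78 nm), 5→1 (94.98 nm), 4→1 (97.25 nm), 3→1 (102.6 nm).

5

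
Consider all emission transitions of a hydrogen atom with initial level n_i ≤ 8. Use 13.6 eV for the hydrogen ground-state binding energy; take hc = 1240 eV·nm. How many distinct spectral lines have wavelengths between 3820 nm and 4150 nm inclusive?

Enumerate all n_i → n_f pairs with 1 ≤ n_f < n_i ≤ 8 and compute λ = 1240 / [13.6·1·(1/n_f² − 1/n_i²)].
Lines falling in [3820, 4150] nm: 5→4 (4052 nm).

1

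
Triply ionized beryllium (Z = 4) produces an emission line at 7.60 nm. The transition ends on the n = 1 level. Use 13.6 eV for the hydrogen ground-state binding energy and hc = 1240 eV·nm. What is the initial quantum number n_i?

n_i = 2

The photon energy is ΔE = hc/λ = 1240 / 7.60 = 163.2 eV.
With Z = 4, ΔE = 217.6 × (1/n_f² − 1/n_i²), so 1/n_f² − 1/n_i² = 0.7498.
With n_f = 1: 1/n_i² = 1/1 − 0.7498 = 0.2502, so n_i ≈ 2.00.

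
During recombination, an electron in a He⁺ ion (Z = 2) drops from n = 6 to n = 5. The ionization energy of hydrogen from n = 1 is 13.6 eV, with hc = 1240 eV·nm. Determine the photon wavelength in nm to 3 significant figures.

1860 nm

For Z = 2 the level energies scale as Z², so the effective Rydberg energy is 13.6 × 4 = 54.40 eV.
ΔE = 54.40 × (1/5² − 1/6²) = 54.40 × 0.01222 = 0.6649 eV.
λ = hc/ΔE = 1240 / 0.6649 = 1860 nm.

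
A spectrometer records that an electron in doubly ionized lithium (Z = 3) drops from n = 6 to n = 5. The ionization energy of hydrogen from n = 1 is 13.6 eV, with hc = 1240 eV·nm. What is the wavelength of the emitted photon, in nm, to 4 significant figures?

For Z = 3 the level energies scale as Z², so the effective Rydberg energy is 13.6 × 9 = 122.4 eV.
ΔE = 122.4 × (1/5² − 1/6²) = 122.4 × 0.01222 = 1.496 eV.
λ = hc/ΔE = 1240 / 1.496 = 828.9 nm.

828.9 nm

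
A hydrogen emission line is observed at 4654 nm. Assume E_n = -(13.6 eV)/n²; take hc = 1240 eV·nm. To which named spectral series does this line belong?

Pfund

ΔE = 1240/4654 = 0.2664 eV.
This matches 13.6 × (1/5² − 1/7²), so n_f = 5: the Pfund series.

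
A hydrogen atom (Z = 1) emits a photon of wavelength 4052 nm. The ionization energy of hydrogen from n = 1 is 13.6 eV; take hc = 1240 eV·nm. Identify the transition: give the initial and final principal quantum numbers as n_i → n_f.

n_i = 5, n_f = 4

The photon energy is ΔE = hc/λ = 1240 / 4052 = 0.3060 eV.
With Z = 1, ΔE = 13.60 × (1/n_f² − 1/n_i²), so 1/n_f² − 1/n_i² = 0.02250.
Trying n_f = 4 gives 1/n_i² = 0.04000, i.e. n_i ≈ 5; this pair matches.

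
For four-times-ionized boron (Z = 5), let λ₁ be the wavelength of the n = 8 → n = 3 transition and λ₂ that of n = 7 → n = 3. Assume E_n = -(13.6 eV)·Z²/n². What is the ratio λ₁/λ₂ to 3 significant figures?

λ ∝ 1/ΔE ∝ 1/(1/n_f² − 1/n_i²), and the Z² and hc factors cancel in the ratio.
λ₁/λ₂ = (1/3² − 1/7²)/(1/3² − 1/8²) = 0.09070/0.09549 = 0.950.

0.950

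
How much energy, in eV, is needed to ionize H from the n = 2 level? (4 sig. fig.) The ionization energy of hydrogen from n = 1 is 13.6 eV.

E_2 = −13.60/4 = −3.400 eV, so ionization (to E = 0) requires 3.400 eV.

3.400 eV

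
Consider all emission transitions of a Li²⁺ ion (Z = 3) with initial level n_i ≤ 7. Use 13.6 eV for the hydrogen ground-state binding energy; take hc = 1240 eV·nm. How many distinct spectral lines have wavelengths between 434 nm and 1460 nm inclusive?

Enumerate all n_i → n_f pairs with 1 ≤ n_f < n_i ≤ 7 and compute λ = 1240 / [13.6·9·(1/n_f² − 1/n_i²)].
Lines falling in [434, 1460] nm: 5→4 (450.3 nm), 7→5 (517.1 nm), 6→5 (828.9 nm), 7→6 (1375 nm).

4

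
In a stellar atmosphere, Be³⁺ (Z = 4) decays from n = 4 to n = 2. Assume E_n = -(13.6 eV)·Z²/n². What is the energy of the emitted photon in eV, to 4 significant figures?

40.80 eV

The Bohr energies scale as Z², so for Z = 4: E_n = −217.6/n² eV.
E_4 = −217.6/16 = −13.60 eV and E_2 = −217.6/4 = −54.40 eV.
The photon energy is |E_4 − E_2| = 40.80 eV.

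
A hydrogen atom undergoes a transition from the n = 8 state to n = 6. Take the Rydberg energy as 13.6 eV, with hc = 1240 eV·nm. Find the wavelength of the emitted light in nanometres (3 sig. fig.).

ΔE = 13.60 × (1/6² − 1/8²) = 13.60 × 0.01215 = 0.1653 eV.
λ = hc/ΔE = 1240 / 0.1653 = 7500 nm.

7500 nm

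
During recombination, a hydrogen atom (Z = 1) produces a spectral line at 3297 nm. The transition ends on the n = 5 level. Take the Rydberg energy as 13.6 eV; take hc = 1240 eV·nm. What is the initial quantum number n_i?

The photon energy is ΔE = hc/λ = 1240 / 3297 = 0.3761 eV.
With Z = 1, ΔE = 13.60 × (1/n_f² − 1/n_i²), so 1/n_f² − 1/n_i² = 0.02765.
With n_f = 5: 1/n_i² = 1/25 − 0.02765 = 0.01235, so n_i ≈ 9.00.

n_i = 9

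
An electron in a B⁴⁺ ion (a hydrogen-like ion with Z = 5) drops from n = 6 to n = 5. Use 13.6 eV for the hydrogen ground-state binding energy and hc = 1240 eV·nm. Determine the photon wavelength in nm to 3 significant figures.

298 nm

For Z = 5 the level energies scale as Z², so the effective Rydberg energy is 13.6 × 25 = 340.0 eV.
ΔE = 340.0 × (1/5² − 1/6²) = 340.0 × 0.01222 = 4.156 eV.
λ = hc/ΔE = 1240 / 4.156 = 298 nm.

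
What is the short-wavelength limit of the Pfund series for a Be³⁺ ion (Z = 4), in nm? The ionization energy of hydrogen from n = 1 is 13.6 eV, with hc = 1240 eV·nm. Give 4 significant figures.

142.5 nm

The Pfund series has lower level n_f = 5; the series limit corresponds to n_i → ∞.
ΔE_max = 13.6 × 16 / 5² = 8.704 eV.
λ_min = 1240 / 8.704 = 142.5 nm.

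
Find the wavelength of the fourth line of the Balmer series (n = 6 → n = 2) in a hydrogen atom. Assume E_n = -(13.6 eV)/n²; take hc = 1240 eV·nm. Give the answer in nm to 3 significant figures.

410 nm

The Balmer series terminates on n_f = 2; the fourth line has n_i = 2+4 = 6.
ΔE = 13.60 × (1/2² − 1/6²) = 3.022 eV.
λ = 1240 / 3.022 = 410 nm.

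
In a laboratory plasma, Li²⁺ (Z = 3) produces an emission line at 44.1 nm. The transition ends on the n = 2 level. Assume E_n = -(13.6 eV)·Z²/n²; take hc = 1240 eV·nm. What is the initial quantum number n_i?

n_i = 7

The photon energy is ΔE = hc/λ = 1240 / 44.1 = 28.12 eV.
With Z = 3, ΔE = 122.4 × (1/n_f² − 1/n_i²), so 1/n_f² − 1/n_i² = 0.2297.
With n_f = 2: 1/n_i² = 1/4 − 0.2297 = 0.02028, so n_i ≈ 7.02.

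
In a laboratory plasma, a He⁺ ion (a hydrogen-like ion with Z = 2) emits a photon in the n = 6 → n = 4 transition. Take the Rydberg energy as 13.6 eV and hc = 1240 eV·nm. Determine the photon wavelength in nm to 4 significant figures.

656.5 nm

For Z = 2 the level energies scale as Z², so the effective Rydberg energy is 13.6 × 4 = 54.40 eV.
ΔE = 54.40 × (1/4² − 1/6²) = 54.40 × 0.03472 = 1.889 eV.
λ = hc/ΔE = 1240 / 1.889 = 656.5 nm.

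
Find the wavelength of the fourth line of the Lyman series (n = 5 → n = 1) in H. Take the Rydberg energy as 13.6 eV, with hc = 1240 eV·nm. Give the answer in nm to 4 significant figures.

94.98 nm

The Lyman series terminates on n_f = 1; the fourth line has n_i = 1+4 = 5.
ΔE = 13.60 × (1/1² − 1/5²) = 13.06 eV.
λ = 1240 / 13.06 = 94.98 nm.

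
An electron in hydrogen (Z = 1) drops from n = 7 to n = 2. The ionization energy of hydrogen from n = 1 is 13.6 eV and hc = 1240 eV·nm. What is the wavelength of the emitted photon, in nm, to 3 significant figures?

397 nm

ΔE = 13.60 × (1/2² − 1/7²) = 13.60 × 0.2296 = 3.122 eV.
λ = hc/ΔE = 1240 / 3.122 = 397 nm.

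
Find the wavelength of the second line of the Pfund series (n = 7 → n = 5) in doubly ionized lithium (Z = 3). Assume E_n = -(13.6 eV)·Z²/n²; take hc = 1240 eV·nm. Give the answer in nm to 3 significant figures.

517 nm

The Pfund series terminates on n_f = 5; the second line has n_i = 5+2 = 7.
ΔE = 122.4 × (1/5² − 1/7²) = 2.398 eV.
λ = 1240 / 2.398 = 517 nm.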